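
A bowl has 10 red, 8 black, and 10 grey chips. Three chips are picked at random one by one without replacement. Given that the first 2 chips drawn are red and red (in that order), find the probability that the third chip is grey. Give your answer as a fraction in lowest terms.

After removing 2 red, the bowl has 10 grey out of 26 remaining.
P(third is grey | given) = 10/26 = 5/13 ≈ 0.3846.

5/13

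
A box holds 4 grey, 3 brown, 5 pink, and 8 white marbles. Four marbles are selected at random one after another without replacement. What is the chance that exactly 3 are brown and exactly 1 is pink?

1/969

Unordered draws without replacement: count favorable combinations over C(20,4).
Favorable = C(4,0) · C(3,3) · C(5,1) · C(8,0) = 5; total = C(20,4) = 4845.
P = 5/4845 = 1/969 ≈ 0.0010.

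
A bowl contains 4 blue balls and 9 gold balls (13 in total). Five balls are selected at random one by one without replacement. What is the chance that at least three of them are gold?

126/143

Sum the hypergeometric tail for j = 3,…,5 gold balls.
Favorable = C(9,3)·C(4,2) + C(9,4)·C(4,1) + C(9,5)·C(4,0) = 1134; total = C(13,5) = 1287.
P = 1134/1287 = 126/143 ≈ 0.8811.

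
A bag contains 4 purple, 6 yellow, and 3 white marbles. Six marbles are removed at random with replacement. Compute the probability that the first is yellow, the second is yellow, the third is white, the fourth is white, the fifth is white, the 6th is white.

Multiply the conditional probability of each draw in order, with replacement (the composition resets each draw).
P = (6/13) · (6/13) · (3/13) · (3/13) · (3/13) · (3/13) = 2916/4826809 ≈ 0.0006.

2916/4826809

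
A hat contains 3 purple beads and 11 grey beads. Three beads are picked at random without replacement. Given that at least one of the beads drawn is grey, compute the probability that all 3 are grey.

5/11

P(all 3 grey) = C(11,3)/C(14,3) = 165/364; P(at least one grey) = 1 − C(3,3)/C(14,3) = 363/364.
Since 'all 3 grey' ⊆ 'at least one grey', P(all 3 | at least one) = 165/364 / 363/364 = 5/11 ≈ 0.4545.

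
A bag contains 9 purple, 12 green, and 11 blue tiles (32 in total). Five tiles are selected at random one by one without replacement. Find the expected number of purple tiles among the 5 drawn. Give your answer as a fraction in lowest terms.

By linearity of expectation, E[X] = Σ P(draw i is purple); by symmetry each draw (even without replacement) has P(purple) = 9/32.
E[X] = 5 · 9/32 = 45/32 ≈ 1.4062.

45/32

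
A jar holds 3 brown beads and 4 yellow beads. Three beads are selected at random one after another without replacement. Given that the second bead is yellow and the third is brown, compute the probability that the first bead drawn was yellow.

P(first=yellow and the second bead is yellow and the third is brown) = (4/7)·(3/6)·(3/5) = 6/35.
P(E) = Σ over first color = 4/35 + 6/35 = 2/7.
By Bayes, P(first=yellow | E) = 6/35 / 2/7 = 3/5 ≈ 0.6000.

3/5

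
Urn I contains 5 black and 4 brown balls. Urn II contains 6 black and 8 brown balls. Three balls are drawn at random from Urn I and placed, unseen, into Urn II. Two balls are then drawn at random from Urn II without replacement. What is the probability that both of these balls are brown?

Condition on how many of the transferred balls are brown (from Urn I: 4 brown of 9; then Urn II has 17 total).
  0 brown: C(4,0)C(5,3)/C(9,3) = 5/42; then P = C(8,2)/C(17,2) = 7/34
  1 brown: C(4,1)C(5,2)/C(9,3) = 10/21; then P = C(9,2)/C(17,2) = 9/34
  2 brown: C(4,2)C(5,1)/C(9,3) = 5/14; then P = C(10,2)/C(17,2) = 45/136
  3 brown: C(4,3)C(5,0)/C(9,3) = 1/21; then P = C(11,2)/C(17,2) = 55/136
P(both brown) = 235/816 ≈ 0.2880.

235/816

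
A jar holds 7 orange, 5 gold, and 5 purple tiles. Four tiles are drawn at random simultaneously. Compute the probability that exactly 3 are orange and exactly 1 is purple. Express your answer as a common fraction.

5/68

Unordered draws without replacement: count favorable combinations over C(17,4).
Favorable = C(7,3) · C(5,0) · C(5,1) = 175; total = C(17,4) = 2380.
P = 175/2380 = 5/68 ≈ 0.0735.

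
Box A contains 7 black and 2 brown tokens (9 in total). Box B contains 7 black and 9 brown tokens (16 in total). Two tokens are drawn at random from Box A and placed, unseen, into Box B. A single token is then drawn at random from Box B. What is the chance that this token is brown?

85/162

Condition on how many of the transferred tokens are brown (from Box A: 2 brown of 9; then Box B has 18 total).
  0 brown: C(2,0)C(7,2)/C(9,2) = 7/12; then P = 9/18
  1 brown: C(2,1)C(7,1)/C(9,2) = 7/18; then P = 10/18
  2 brown: C(2,2)C(7,0)/C(9,2) = 1/36; then P = 11/18
P(brown from Box B) = 85/162 ≈ 0.5247.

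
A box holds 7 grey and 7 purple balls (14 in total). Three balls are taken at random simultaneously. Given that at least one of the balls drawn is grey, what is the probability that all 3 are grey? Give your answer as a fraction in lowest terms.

P(all 3 grey) = C(7,3)/C(14,3) = 5/52; P(at least one grey) = 1 − C(7,3)/C(14,3) = 47/52.
Since 'all 3 grey' ⊆ 'at least one grey', P(all 3 | at least one) = 5/52 / 47/52 = 5/47 ≈ 0.1064.

5/47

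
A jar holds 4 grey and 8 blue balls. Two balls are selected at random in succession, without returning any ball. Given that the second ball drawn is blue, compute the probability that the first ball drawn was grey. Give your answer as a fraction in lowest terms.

P(first=grey and the second ball drawn is blue) = (4/12)·(8/11) = 8/33.
P(the second ball drawn is blue) = Σ over first color = 8/33 + 14/33 = 2/3.
By Bayes, P(first=grey | the second ball drawn is blue) = 8/33 / 2/3 = 4/11 ≈ 0.3636.

4/11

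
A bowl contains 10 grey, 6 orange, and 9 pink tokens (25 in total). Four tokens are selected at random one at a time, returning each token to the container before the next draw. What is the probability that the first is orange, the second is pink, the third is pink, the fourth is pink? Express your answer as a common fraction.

Multiply the conditional probability of each draw in order, with replacement (the composition resets each draw).
P = (6/25) · (9/25) · (9/25) · (9/25) = 4374/390625 ≈ 0.0112.

4374/390625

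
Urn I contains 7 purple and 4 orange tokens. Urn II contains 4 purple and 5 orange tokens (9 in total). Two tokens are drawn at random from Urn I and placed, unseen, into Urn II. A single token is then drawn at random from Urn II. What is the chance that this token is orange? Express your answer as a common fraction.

63/121

Condition on how many of the transferred tokens are orange (from Urn I: 4 orange of 11; then Urn II has 11 total).
  0 orange: C(4,0)C(7,2)/C(11,2) = 21/55; then P = 5/11
  1 orange: C(4,1)C(7,1)/C(11,2) = 28/55; then P = 6/11
  2 orange: C(4,2)C(7,0)/C(11,2) = 6/55; then P = 7/11
P(orange from Urn II) = 63/121 ≈ 0.5207.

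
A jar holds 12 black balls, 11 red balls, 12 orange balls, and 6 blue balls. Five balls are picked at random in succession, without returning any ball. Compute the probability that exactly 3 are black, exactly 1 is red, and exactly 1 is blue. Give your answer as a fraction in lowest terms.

7260/374699

Unordered draws without replacement: count favorable combinations over C(41,5).
Favorable = C(12,3) · C(11,1) · C(12,0) · C(6,1) = 14520; total = C(41,5) = 749398.
P = 14520/749398 = 7260/374699 ≈ 0.0194.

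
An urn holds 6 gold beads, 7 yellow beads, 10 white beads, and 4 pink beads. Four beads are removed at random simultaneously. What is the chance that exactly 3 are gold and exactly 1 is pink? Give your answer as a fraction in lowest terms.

8/1755

Unordered draws without replacement: count favorable combinations over C(27,4).
Favorable = C(6,3) · C(7,0) · C(10,0) · C(4,1) = 80; total = C(27,4) = 17550.
P = 80/17550 = 8/1755 ≈ 0.0046.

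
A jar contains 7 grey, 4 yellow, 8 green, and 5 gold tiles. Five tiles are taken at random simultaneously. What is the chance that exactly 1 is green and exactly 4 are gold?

5/5313

Unordered draws without replacement: count favorable combinations over C(24,5).
Favorable = C(7,0) · C(4,0) · C(8,1) · C(5,4) = 40; total = C(24,5) = 42504.
P = 40/42504 = 5/5313 ≈ 0.0009.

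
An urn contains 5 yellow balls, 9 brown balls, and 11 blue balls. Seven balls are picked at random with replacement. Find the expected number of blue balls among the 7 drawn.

By linearity of expectation, E[X] = Σ P(draw i is blue); each independent draw has P(blue) = 11/25.
E[X] = 7 · 11/25 = 77/25 ≈ 3.0800.

77/25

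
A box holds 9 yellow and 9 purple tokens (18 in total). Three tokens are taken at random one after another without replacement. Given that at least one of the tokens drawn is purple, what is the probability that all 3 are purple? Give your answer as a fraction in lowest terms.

7/61

P(all 3 purple) = C(9,3)/C(18,3) = 7/68; P(at least one purple) = 1 − C(9,3)/C(18,3) = 61/68.
Since 'all 3 purple' ⊆ 'at least one purple', P(all 3 | at least one) = 7/68 / 61/68 = 7/61 ≈ 0.1148.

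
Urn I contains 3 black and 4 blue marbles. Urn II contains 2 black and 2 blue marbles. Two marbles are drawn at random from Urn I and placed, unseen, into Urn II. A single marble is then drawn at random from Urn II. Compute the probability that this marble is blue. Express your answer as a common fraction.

11/21

Condition on how many of the transferred marbles are blue (from Urn I: 4 blue of 7; then Urn II has 6 total).
  0 blue: C(4,0)C(3,2)/C(7,2) = 1/7; then P = 2/6
  1 blue: C(4,1)C(3,1)/C(7,2) = 4/7; then P = 3/6
  2 blue: C(4,2)C(3,0)/C(7,2) = 2/7; then P = 4/6
P(blue from Urn II) = 11/21 ≈ 0.5238.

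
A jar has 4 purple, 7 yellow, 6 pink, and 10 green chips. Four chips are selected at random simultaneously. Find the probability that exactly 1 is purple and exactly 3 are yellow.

14/1755

Unordered draws without replacement: count favorable combinations over C(27,4).
Favorable = C(4,1) · C(7,3) · C(6,0) · C(10,0) = 140; total = C(27,4) = 17550.
P = 140/17550 = 14/1755 ≈ 0.0080.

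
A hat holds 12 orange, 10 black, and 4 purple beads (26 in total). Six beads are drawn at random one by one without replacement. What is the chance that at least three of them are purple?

83/2990

Sum the hypergeometric tail for j = 3,…,4 purple beads.
Favorable = C(4,3)·C(22,3) + C(4,4)·C(22,2) = 6391; total = C(26,6) = 230230.
P = 6391/230230 = 83/2990 ≈ 0.0278.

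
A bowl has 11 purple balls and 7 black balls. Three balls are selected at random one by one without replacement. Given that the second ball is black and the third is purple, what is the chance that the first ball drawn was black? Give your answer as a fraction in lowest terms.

P(first=black and the second ball is black and the third is purple) = (7/18)·(6/17)·(11/16) = 77/816.
P(E) = Σ over first color = 385/2448 + 77/816 = 77/306.
By Bayes, P(first=black | E) = 77/816 / 77/306 = 3/8 ≈ 0.3750.

3/8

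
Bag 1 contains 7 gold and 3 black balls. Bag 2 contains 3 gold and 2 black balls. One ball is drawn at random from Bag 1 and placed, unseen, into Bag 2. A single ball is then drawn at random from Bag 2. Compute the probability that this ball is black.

Condition on how many of the transferred balls are black (from Bag 1: 3 black of 10; then Bag 2 has 6 total).
  0 black: C(3,0)C(7,1)/C(10,1) = 7/10; then P = 2/6
  1 black: C(3,1)C(7,0)/C(10,1) = 3/10; then P = 3/6
P(black from Bag 2) = 23/60 ≈ 0.3833.

23/60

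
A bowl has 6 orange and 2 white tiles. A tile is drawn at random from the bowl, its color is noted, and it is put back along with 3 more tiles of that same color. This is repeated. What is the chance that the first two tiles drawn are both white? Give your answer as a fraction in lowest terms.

5/44

After a white draw the bowl holds 5 white out of 11.
P = (2/8)·(5/11) = 5/44 ≈ 0.1136.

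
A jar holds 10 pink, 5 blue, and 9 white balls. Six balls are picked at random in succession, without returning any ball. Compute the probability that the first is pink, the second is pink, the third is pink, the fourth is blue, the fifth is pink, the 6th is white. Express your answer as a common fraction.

45/19228

Multiply the conditional probability of each draw in order, without replacement, so each draw removes one from its color and from the total.
P = (10/24) · (9/23) · (8/22) · (5/21) · (7/20) · (9/19) = 45/19228 ≈ 0.0023.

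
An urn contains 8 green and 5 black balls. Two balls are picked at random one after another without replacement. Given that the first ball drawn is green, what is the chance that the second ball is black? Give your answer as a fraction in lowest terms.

After removing 1 green, the urn has 5 black out of 12 remaining.
P(second is black | given) = 5/12 ≈ 0.4167.

5/12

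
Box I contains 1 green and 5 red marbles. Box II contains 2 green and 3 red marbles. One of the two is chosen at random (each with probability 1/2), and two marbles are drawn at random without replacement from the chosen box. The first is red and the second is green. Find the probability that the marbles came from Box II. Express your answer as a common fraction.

P(E | Box I) = 1/6; P(E | Box II) = 3/10.
P(E) = 1/2·1/6 + 1/2·3/10 = 7/30.
By Bayes' rule, P(Box II | E) = 3/20 / 7/30 = 9/14 ≈ 0.6429.

9/14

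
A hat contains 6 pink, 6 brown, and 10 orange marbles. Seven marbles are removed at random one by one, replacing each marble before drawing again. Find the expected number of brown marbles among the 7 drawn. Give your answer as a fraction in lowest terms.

By linearity of expectation, E[X] = Σ P(draw i is brown); each independent draw has P(brown) = 6/22.
E[X] = 7 · 6/22 = 21/11 ≈ 1.9091.

21/11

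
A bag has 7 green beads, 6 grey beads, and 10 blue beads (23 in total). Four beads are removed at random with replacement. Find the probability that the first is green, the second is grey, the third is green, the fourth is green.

2058/279841

Multiply the conditional probability of each draw in order, with replacement (the composition resets each draw).
P = (7/23) · (6/23) · (7/23) · (7/23) = 2058/279841 ≈ 0.0074.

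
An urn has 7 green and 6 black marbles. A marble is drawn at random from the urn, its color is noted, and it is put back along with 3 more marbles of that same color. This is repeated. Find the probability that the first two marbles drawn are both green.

After a green draw the urn holds 10 green out of 16.
P = (7/13)·(10/16) = 35/104 ≈ 0.3365.

35/104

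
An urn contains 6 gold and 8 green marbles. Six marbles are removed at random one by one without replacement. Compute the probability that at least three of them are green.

Sum the hypergeometric tail for j = 3,…,6 green marbles.
Favorable = C(8,3)·C(6,3) + C(8,4)·C(6,2) + C(8,5)·C(6,1) + C(8,6)·C(6,0) = 2534; total = C(14,6) = 3003.
P = 2534/3003 = 362/429 ≈ 0.8438.

362/429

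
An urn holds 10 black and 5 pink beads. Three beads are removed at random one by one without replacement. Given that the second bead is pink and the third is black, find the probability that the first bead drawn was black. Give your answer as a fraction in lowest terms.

P(first=black and the second bead is pink and the third is black) = (10/15)·(5/14)·(9/13) = 15/91.
P(E) = Σ over first color = 15/91 + 20/273 = 5/21.
By Bayes, P(first=black | E) = 15/91 / 5/21 = 9/13 ≈ 0.6923.

9/13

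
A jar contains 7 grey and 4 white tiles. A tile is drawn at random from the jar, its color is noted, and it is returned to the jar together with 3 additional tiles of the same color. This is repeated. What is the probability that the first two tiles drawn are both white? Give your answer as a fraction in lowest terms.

2/11

After a white draw the jar holds 7 white out of 14.
P = (4/11)·(7/14) = 2/11 ≈ 0.1818.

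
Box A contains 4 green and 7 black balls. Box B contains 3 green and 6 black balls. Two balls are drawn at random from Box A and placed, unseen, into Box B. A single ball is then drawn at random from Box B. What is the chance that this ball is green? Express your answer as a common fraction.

41/121

Condition on how many of the transferred balls are green (from Box A: 4 green of 11; then Box B has 11 total).
  0 green: C(4,0)C(7,2)/C(11,2) = 21/55; then P = 3/11
  1 green: C(4,1)C(7,1)/C(11,2) = 28/55; then P = 4/11
  2 green: C(4,2)C(7,0)/C(11,2) = 6/55; then P = 5/11
P(green from Box B) = 41/121 ≈ 0.3388.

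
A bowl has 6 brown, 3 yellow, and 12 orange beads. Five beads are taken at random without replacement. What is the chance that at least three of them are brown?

37/323

Sum the hypergeometric tail for j = 3,…,5 brown beads.
Favorable = C(6,3)·C(15,2) + C(6,4)·C(15,1) + C(6,5)·C(15,0) = 2331; total = C(21,5) = 20349.
P = 2331/20349 = 37/323 ≈ 0.1146.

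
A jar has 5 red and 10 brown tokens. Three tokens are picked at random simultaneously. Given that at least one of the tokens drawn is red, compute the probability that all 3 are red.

P(all 3 red) = C(5,3)/C(15,3) = 2/91; P(at least one red) = 1 − C(10,3)/C(15,3) = 67/91.
Since 'all 3 red' ⊆ 'at least one red', P(all 3 | at least one) = 2/91 / 67/91 = 2/67 ≈ 0.0299.

2/67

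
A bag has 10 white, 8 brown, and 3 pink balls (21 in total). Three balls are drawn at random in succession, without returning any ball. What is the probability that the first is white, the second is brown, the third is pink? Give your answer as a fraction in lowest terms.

4/133

Multiply the conditional probability of each draw in order, without replacement, so each draw removes one from its color and from the total.
P = (10/21) · (8/20) · (3/19) = 4/133 ≈ 0.0301.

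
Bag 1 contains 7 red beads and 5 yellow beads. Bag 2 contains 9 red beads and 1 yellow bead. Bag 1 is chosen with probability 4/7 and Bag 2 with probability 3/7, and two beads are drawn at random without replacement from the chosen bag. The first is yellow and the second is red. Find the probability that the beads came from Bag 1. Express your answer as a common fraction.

350/449

P(E | Bag 1) = 35/132; P(E | Bag 2) = 1/10.
P(E) = 4/7·35/132 + 3/7·1/10 = 449/2310.
By Bayes' rule, P(Bag 1 | E) = 5/33 / 449/2310 = 350/449 ≈ 0.7795.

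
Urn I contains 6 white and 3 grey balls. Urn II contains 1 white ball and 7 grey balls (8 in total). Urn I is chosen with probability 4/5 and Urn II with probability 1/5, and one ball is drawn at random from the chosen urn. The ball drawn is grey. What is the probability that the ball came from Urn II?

P(grey | Urn I) = 1/3; P(grey | Urn II) = 7/8.
P(grey) = 4/5·1/3 + 1/5·7/8 = 53/120.
By Bayes' rule, P(Urn II | grey) = 7/40 / 53/120 = 21/53 ≈ 0.3962.

21/53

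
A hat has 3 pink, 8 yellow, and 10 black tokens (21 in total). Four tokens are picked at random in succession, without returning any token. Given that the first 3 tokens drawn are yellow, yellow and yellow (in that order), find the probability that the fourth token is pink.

After removing 3 yellow, the hat has 3 pink out of 18 remaining.
P(fourth is pink | given) = 3/18 = 1/6 ≈ 0.1667.

1/6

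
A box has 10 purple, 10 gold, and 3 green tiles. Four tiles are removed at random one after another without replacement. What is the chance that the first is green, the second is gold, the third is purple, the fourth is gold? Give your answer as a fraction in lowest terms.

Multiply the conditional probability of each draw in order, without replacement, so each draw removes one from its color and from the total.
P = (3/23) · (10/22) · (10/21) · (9/20) = 45/3542 ≈ 0.0127.

45/3542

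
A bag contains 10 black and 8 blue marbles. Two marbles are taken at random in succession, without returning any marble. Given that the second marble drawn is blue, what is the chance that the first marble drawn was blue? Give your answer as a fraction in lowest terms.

P(first=blue and the second marble drawn is blue) = (8/18)·(7/17) = 28/153.
P(the second marble drawn is blue) = Σ over first color = 40/153 + 28/153 = 4/9.
By Bayes, P(first=blue | the second marble drawn is blue) = 28/153 / 4/9 = 7/17 ≈ 0.4118.

7/17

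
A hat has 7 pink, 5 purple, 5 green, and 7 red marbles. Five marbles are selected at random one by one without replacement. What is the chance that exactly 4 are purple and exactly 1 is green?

Unordered draws without replacement: count favorable combinations over C(24,5).
Favorable = C(7,0) · C(5,4) · C(5,1) · C(7,0) = 25; total = C(24,5) = 42504.
P = 25/42504 = 25/42504 ≈ 0.0006.

25/42504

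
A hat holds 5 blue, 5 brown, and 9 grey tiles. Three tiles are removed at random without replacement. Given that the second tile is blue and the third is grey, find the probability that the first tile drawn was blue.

P(first=blue and the second tile is blue and the third is grey) = (5/19)·(4/18)·(9/17) = 10/323.
P(E) = Σ over first color = 10/323 + 25/646 + 20/323 = 5/38.
By Bayes, P(first=blue | E) = 10/323 / 5/38 = 4/17 ≈ 0.2353.

4/17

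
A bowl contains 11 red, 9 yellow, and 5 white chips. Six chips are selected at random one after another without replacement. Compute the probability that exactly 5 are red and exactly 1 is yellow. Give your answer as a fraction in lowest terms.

27/1150

Unordered draws without replacement: count favorable combinations over C(25,6).
Favorable = C(11,5) · C(9,1) · C(5,0) = 4158; total = C(25,6) = 177100.
P = 4158/177100 = 27/1150 ≈ 0.0235.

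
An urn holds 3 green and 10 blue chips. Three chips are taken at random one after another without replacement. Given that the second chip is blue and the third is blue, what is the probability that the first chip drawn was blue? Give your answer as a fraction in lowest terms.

P(first=blue and the second chip is blue and the third is blue) = (10/13)·(9/12)·(8/11) = 60/143.
P(E) = Σ over first color = 45/286 + 60/143 = 15/26.
By Bayes, P(first=blue | E) = 60/143 / 15/26 = 8/11 ≈ 0.7273.

8/11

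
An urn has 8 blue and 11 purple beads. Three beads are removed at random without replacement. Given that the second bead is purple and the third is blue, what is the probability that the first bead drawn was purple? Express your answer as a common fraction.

P(first=purple and the second bead is purple and the third is blue) = (11/19)·(10/18)·(8/17) = 440/2907.
P(E) = Σ over first color = 308/2907 + 440/2907 = 44/171.
By Bayes, P(first=purple | E) = 440/2907 / 44/171 = 10/17 ≈ 0.5882.

10/17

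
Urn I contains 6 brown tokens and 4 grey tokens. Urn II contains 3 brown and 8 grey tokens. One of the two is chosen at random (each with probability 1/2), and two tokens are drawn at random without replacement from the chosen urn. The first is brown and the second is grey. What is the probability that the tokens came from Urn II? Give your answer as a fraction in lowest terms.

9/20

P(E | Urn I) = 4/15; P(E | Urn II) = 12/55.
P(E) = 1/2·4/15 + 1/2·12/55 = 8/33.
By Bayes' rule, P(Urn II | E) = 6/55 / 8/33 = 9/20 ≈ 0.4500.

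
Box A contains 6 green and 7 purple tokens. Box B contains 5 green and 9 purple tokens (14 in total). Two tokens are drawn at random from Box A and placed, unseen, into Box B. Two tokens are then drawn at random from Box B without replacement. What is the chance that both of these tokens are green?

Condition on how many of the transferred tokens are green (from Box A: 6 green of 13; then Box B has 16 total).
  0 green: C(6,0)C(7,2)/C(13,2) = 7/26; then P = C(5,2)/C(16,2) = 1/12
  1 green: C(6,1)C(7,1)/C(13,2) = 7/13; then P = C(6,2)/C(16,2) = 1/8
  2 green: C(6,2)C(7,0)/C(13,2) = 5/26; then P = C(7,2)/C(16,2) = 7/40
P(both green) = 77/624 ≈ 0.1234.

77/624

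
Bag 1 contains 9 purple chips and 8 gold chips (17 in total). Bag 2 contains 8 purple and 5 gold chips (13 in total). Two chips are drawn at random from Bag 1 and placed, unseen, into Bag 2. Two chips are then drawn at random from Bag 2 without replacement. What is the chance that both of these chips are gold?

169/1190

Condition on how many of the transferred chips are gold (from Bag 1: 8 gold of 17; then Bag 2 has 15 total).
  0 gold: C(8,0)C(9,2)/C(17,2) = 9/34; then P = C(5,2)/C(15,2) = 2/21
  1 gold: C(8,1)C(9,1)/C(17,2) = 9/17; then P = C(6,2)/C(15,2) = 1/7
  2 gold: C(8,2)C(9,0)/C(17,2) = 7/34; then P = C(7,2)/C(15,2) = 1/5
P(both gold) = 169/1190 ≈ 0.1420.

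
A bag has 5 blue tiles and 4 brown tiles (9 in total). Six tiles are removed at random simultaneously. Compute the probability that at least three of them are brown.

Sum the hypergeometric tail for j = 3,…,4 brown tiles.
Favorable = C(4,3)·C(5,3) + C(4,4)·C(5,2) = 50; total = C(9,6) = 84.
P = 50/84 = 25/42 ≈ 0.5952.

25/42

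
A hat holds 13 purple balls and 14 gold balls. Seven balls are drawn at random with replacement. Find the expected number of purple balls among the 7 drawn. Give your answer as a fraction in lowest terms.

91/27

By linearity of expectation, E[X] = Σ P(draw i is purple); each independent draw has P(purple) = 13/27.
E[X] = 7 · 13/27 = 91/27 ≈ 3.3704.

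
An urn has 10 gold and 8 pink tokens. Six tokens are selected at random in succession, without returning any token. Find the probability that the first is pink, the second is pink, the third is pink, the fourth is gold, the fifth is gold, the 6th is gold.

4/221

Multiply the conditional probability of each draw in order, without replacement, so each draw removes one from its color and from the total.
P = (8/18) · (7/17) · (6/16) · (10/15) · (9/14) · (8/13) = 4/221 ≈ 0.0181.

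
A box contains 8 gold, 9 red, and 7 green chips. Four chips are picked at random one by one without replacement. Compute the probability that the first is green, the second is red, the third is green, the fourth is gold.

3/253

Multiply the conditional probability of each draw in order, without replacement, so each draw removes one from its color and from the total.
P = (7/24) · (9/23) · (6/22) · (8/21) = 3/253 ≈ 0.0119.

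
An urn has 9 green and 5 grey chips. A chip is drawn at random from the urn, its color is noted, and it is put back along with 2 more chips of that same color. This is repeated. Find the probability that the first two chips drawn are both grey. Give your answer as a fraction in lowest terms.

After a grey draw the urn holds 7 grey out of 16.
P = (5/14)·(7/16) = 5/32 ≈ 0.1562.

5/32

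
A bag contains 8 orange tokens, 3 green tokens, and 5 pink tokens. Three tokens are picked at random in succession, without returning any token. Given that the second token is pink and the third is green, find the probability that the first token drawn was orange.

4/7

P(first=orange and the second token is pink and the third is green) = (8/16)·(5/15)·(3/14) = 1/28.
P(E) = Σ over first color = 1/28 + 1/112 + 1/56 = 1/16.
By Bayes, P(first=orange | E) = 1/28 / 1/16 = 4/7 ≈ 0.5714.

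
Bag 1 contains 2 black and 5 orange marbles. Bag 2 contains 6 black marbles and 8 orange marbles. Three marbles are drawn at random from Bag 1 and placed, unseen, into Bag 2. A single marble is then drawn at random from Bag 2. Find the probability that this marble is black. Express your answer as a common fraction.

48/119

Condition on how many of the transferred marbles are black (from Bag 1: 2 black of 7; then Bag 2 has 17 total).
  0 black: C(2,0)C(5,3)/C(7,3) = 2/7; then P = 6/17
  1 black: C(2,1)C(5,2)/C(7,3) = 4/7; then P = 7/17
  2 black: C(2,2)C(5,1)/C(7,3) = 1/7; then P = 8/17
P(black from Bag 2) = 48/119 ≈ 0.4034.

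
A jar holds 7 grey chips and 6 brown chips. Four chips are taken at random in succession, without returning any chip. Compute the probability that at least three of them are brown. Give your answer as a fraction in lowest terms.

Sum the hypergeometric tail for j = 3,…,4 brown chips.
Favorable = C(6,3)·C(7,1) + C(6,4)·C(7,0) = 155; total = C(13,4) = 715.
P = 155/715 = 31/143 ≈ 0.2168.

31/143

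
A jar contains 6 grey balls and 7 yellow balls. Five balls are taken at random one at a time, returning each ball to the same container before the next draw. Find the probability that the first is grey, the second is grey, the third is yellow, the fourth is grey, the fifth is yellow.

10584/371293

Multiply the conditional probability of each draw in order, with replacement (the composition resets each draw).
P = (6/13) · (6/13) · (7/13) · (6/13) · (7/13) = 10584/371293 ≈ 0.0285.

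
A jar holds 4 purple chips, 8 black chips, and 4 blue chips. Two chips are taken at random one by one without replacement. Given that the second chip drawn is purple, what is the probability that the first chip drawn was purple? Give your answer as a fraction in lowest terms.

1/5

P(first=purple and the second chip drawn is purple) = (4/16)·(3/15) = 1/20.
P(the second chip drawn is purple) = Σ over first color = 1/20 + 2/15 + 1/15 = 1/4.
By Bayes, P(first=purple | the second chip drawn is purple) = 1/20 / 1/4 = 1/5 ≈ 0.2000.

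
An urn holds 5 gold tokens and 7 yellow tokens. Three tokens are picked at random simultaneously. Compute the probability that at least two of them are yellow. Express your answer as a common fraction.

Sum the hypergeometric tail for j = 2,…,3 yellow tokens.
Favorable = C(7,2)·C(5,1) + C(7,3)·C(5,0) = 140; total = C(12,3) = 220.
P = 140/220 = 7/11 ≈ 0.6364.

7/11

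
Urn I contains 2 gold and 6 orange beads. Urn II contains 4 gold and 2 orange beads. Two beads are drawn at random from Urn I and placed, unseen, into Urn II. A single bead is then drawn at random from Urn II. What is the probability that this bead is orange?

Condition on how many of the transferred beads are orange (from Urn I: 6 orange of 8; then Urn II has 8 total).
  0 orange: C(6,0)C(2,2)/C(8,2) = 1/28; then P = 2/8
  1 orange: C(6,1)C(2,1)/C(8,2) = 3/7; then P = 3/8
  2 orange: C(6,2)C(2,0)/C(8,2) = 15/28; then P = 4/8
P(orange from Urn II) = 7/16 ≈ 0.4375.

7/16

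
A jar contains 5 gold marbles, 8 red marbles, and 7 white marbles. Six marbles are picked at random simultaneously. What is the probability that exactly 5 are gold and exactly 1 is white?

Unordered draws without replacement: count favorable combinations over C(20,6).
Favorable = C(5,5) · C(8,0) · C(7,1) = 7; total = C(20,6) = 38760.
P = 7/38760 = 7/38760 ≈ 0.0002.

7/38760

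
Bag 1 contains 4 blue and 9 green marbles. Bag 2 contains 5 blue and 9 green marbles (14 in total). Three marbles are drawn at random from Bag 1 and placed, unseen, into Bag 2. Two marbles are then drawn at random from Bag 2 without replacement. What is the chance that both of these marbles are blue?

193/1768

Condition on how many of the transferred marbles are blue (from Bag 1: 4 blue of 13; then Bag 2 has 17 total).
  0 blue: C(4,0)C(9,3)/C(13,3) = 42/143; then P = C(5,2)/C(17,2) = 5/68
  1 blue: C(4,1)C(9,2)/C(13,3) = 72/143; then P = C(6,2)/C(17,2) = 15/136
  2 blue: C(4,2)C(9,1)/C(13,3) = 27/143; then P = C(7,2)/C(17,2) = 21/136
  3 blue: C(4,3)C(9,0)/C(13,3) = 2/143; then P = C(8,2)/C(17,2) = 7/34
P(both blue) = 193/1768 ≈ 0.1092.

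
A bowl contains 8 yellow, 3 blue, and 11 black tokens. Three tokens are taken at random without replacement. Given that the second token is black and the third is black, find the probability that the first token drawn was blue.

3/20

P(first=blue and the second token is black and the third is black) = (3/22)·(11/21)·(10/20) = 1/28.
P(E) = Σ over first color = 2/21 + 1/28 + 3/28 = 5/21.
By Bayes, P(first=blue | E) = 1/28 / 5/21 = 3/20 ≈ 0.1500.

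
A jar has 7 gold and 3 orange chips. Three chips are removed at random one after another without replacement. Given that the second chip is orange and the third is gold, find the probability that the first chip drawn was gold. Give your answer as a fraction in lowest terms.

P(first=gold and the second chip is orange and the third is gold) = (7/10)·(3/9)·(6/8) = 7/40.
P(E) = Σ over first color = 7/40 + 7/120 = 7/30.
By Bayes, P(first=gold | E) = 7/40 / 7/30 = 3/4 ≈ 0.7500.

3/4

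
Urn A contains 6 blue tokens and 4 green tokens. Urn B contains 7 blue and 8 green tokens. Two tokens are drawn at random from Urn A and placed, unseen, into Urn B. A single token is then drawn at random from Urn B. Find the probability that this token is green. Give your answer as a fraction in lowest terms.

Condition on how many of the transferred tokens are green (from Urn A: 4 green of 10; then Urn B has 17 total).
  0 green: C(4,0)C(6,2)/C(10,2) = 1/3; then P = 8/17
  1 green: C(4,1)C(6,1)/C(10,2) = 8/15; then P = 9/17
  2 green: C(4,2)C(6,0)/C(10,2) = 2/15; then P = 10/17
P(green from Urn B) = 44/85 ≈ 0.5176.

44/85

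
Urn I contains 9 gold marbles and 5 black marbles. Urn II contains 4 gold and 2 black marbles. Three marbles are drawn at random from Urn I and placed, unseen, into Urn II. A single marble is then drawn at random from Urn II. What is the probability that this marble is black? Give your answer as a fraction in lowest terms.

43/126

Condition on how many of the transferred marbles are black (from Urn I: 5 black of 14; then Urn II has 9 total).
  0 black: C(5,0)C(9,3)/C(14,3) = 3/13; then P = 2/9
  1 black: C(5,1)C(9,2)/C(14,3) = 45/91; then P = 3/9
  2 black: C(5,2)C(9,1)/C(14,3) = 45/182; then P = 4/9
  3 black: C(5,3)C(9,0)/C(14,3) = 5/182; then P = 5/9
P(black from Urn II) = 43/126 ≈ 0.3413.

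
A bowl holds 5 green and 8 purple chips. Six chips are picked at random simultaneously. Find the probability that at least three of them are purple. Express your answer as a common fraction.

Sum the hypergeometric tail for j = 3,…,6 purple chips.
Favorable = C(8,3)·C(5,3) + C(8,4)·C(5,2) + C(8,5)·C(5,1) + C(8,6)·C(5,0) = 1568; total = C(13,6) = 1716.
P = 1568/1716 = 392/429 ≈ 0.9138.

392/429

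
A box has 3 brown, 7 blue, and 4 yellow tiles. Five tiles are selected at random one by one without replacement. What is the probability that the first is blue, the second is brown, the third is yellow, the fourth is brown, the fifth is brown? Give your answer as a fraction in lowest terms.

Multiply the conditional probability of each draw in order, without replacement, so each draw removes one from its color and from the total.
P = (7/14) · (3/13) · (4/12) · (2/11) · (1/10) = 1/1430 ≈ 0.0007.

1/1430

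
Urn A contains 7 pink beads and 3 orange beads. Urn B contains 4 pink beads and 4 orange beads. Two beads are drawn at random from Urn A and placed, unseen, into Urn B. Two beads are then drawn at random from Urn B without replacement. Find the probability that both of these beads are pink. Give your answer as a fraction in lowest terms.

Condition on how many of the transferred beads are pink (from Urn A: 7 pink of 10; then Urn B has 10 total).
  0 pink: C(7,0)C(3,2)/C(10,2) = 1/15; then P = C(4,2)/C(10,2) = 2/15
  1 pink: C(7,1)C(3,1)/C(10,2) = 7/15; then P = C(5,2)/C(10,2) = 2/9
  2 pink: C(7,2)C(3,0)/C(10,2) = 7/15; then P = C(6,2)/C(10,2) = 1/3
P(both pink) = 181/675 ≈ 0.2681.

181/675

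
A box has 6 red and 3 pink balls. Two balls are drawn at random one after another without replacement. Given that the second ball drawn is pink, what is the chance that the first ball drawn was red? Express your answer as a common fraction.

P(first=red and the second ball drawn is pink) = (6/9)·(3/8) = 1/4.
P(the second ball drawn is pink) = Σ over first color = 1/4 + 1/12 = 1/3.
By Bayes, P(first=red | the second ball drawn is pink) = 1/4 / 1/3 = 3/4 ≈ 0.7500.

3/4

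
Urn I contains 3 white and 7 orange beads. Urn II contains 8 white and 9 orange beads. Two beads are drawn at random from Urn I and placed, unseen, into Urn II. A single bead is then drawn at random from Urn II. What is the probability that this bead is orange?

Condition on how many of the transferred beads are orange (from Urn I: 7 orange of 10; then Urn II has 19 total).
  0 orange: C(7,0)C(3,2)/C(10,2) = 1/15; then P = 9/19
  1 orange: C(7,1)C(3,1)/C(10,2) = 7/15; then P = 10/19
  2 orange: C(7,2)C(3,0)/C(10,2) = 7/15; then P = 11/19
P(orange from Urn II) = 52/95 ≈ 0.5474.

52/95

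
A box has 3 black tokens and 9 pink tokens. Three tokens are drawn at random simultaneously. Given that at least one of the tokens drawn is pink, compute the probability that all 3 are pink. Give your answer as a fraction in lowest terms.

P(all 3 pink) = C(9,3)/C(12,3) = 21/55; P(at least one pink) = 1 − C(3,3)/C(12,3) = 219/220.
Since 'all 3 pink' ⊆ 'at least one pink', P(all 3 | at least one) = 21/55 / 219/220 = 28/73 ≈ 0.3836.

28/73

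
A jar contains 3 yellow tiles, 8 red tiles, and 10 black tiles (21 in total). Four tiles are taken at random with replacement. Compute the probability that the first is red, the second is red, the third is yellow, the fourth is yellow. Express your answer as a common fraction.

Multiply the conditional probability of each draw in order, with replacement (the composition resets each draw).
P = (8/21) · (8/21) · (3/21) · (3/21) = 64/21609 ≈ 0.0030.

64/21609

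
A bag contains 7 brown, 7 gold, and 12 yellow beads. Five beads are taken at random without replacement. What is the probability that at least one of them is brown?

Use the complement: P(at least one brown) = 1 − P(no brown).
P(none) = C(19,5)/C(26,5) = 11628/65780.
So P = 1 − 11628/65780 = 13538/16445 ≈ 0.8232.

13538/16445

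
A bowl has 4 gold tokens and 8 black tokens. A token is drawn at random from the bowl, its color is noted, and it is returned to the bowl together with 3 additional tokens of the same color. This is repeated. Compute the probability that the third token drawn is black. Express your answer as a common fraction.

Sum over the four possibilities for the first two draws (black/not-black each), tracking how the black count and total change by +3 per draw.
P(third is black) = 2/3 ≈ 0.6667. (In a Pólya urn every draw has the same marginal probability 8/12.)

2/3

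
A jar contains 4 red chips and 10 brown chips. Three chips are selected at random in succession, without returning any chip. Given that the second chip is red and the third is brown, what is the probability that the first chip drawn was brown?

P(first=brown and the second chip is red and the third is brown) = (10/14)·(4/13)·(9/12) = 15/91.
P(E) = Σ over first color = 5/91 + 15/91 = 20/91.
By Bayes, P(first=brown | E) = 15/91 / 20/91 = 3/4 ≈ 0.7500.

3/4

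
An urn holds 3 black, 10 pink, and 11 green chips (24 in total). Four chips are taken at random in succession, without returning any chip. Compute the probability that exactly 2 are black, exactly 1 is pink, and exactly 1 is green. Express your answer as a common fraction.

Unordered draws without replacement: count favorable combinations over C(24,4).
Favorable = C(3,2) · C(10,1) · C(11,1) = 330; total = C(24,4) = 10626.
P = 330/10626 = 5/161 ≈ 0.0311.

5/161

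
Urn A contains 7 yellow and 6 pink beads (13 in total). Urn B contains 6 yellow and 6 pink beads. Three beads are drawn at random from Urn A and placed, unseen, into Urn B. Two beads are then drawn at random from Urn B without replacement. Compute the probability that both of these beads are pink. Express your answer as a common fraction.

Condition on how many of the transferred beads are pink (from Urn A: 6 pink of 13; then Urn B has 15 total).
  0 pink: C(6,0)C(7,3)/C(13,3) = 35/286; then P = C(6,2)/C(15,2) = 1/7
  1 pink: C(6,1)C(7,2)/C(13,3) = 63/143; then P = C(7,2)/C(15,2) = 1/5
  2 pink: C(6,2)C(7,1)/C(13,3) = 105/286; then P = C(8,2)/C(15,2) = 4/15
  3 pink: C(6,3)C(7,0)/C(13,3) = 10/143; then P = C(9,2)/C(15,2) = 12/35
P(both pink) = 207/910 ≈ 0.2275.

207/910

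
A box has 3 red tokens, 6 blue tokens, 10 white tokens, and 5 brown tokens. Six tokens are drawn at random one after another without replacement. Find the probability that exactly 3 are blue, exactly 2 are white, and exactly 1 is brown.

1125/33649

Unordered draws without replacement: count favorable combinations over C(24,6).
Favorable = C(3,0) · C(6,3) · C(10,2) · C(5,1) = 4500; total = C(24,6) = 134596.
P = 4500/134596 = 1125/33649 ≈ 0.0334.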